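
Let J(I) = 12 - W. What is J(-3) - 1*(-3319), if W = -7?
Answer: 3338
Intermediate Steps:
J(I) = 19 (J(I) = 12 - 1*(-7) = 12 + 7 = 19)
J(-3) - 1*(-3319) = 19 - 1*(-3319) = 19 + 3319 = 3338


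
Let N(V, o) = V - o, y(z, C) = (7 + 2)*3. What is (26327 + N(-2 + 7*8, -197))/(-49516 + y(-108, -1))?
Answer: -26578/49489 ≈ -0.53705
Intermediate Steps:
y(z, C) = 27 (y(z, C) = 9*3 = 27)
(26327 + N(-2 + 7*8, -197))/(-49516 + y(-108, -1)) = (26327 + ((-2 + 7*8) - 1*(-197)))/(-49516 + 27) = (26327 + ((-2 + 56) + 197))/(-49489) = (26327 + (54 + 197))*(-1/49489) = (26327 + 251)*(-1/49489) = 26578*(-1/49489) = -26578/49489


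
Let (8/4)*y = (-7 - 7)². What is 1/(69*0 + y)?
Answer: 1/98 ≈ 0.010204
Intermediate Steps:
y = 98 (y = (-7 - 7)²/2 = (½)*(-14)² = (½)*196 = 98)
1/(69*0 + y) = 1/(69*0 + 98) = 1/(0 + 98) = 1/98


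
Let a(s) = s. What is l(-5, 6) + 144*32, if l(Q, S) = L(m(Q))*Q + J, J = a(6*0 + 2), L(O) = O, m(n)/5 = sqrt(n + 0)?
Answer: 4610 - 25*I*sqrt(5) ≈ 4610.0 - 55.902*I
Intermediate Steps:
m(n) = 5*sqrt(n) (m(n) = 5*sqrt(n + 0) = 5*sqrt(n))
J = 2 (J = 6*0 + 2 = 0 + 2 = 2)
l(Q, S) = 2 + 5*Q**(3/2) (l(Q, S) = (5*sqrt(Q))*Q + 2 = 5*Q**(3/2) + 2 = 2 + 5*Q**(3/2))
l(-5, 6) + 144*32 = (2 + 5*(-5)**(3/2)) + 144*32 = (2 + 5*(-5*I*sqrt(5))) + 4608 = (2 - 25*I*sqrt(5)) + 4608 = 4610 - 25*I*sqrt(5)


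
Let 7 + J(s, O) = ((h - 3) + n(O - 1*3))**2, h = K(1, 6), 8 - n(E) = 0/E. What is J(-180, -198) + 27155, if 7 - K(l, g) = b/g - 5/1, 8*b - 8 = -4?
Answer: 3950521/144 ≈ 27434.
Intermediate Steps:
n(E) = 8 (n(E) = 8 - 0/E = 8 - 1*0 = 8 + 0 = 8)
b = 1/2 (b = 1 + (1/8)*(-4) = 1 - 1/2 = 1/2 ≈ 0.50000)
K(l, g) = 12 - 1/(2*g) (K(l, g) = 7 - (1/(2*g) - 5/1) = 7 - (1/(2*g) - 5*1) = 7 - (1/(2*g) - 5) = 7 - (-5 + 1/(2*g)) = 7 + (5 - 1/(2*g)) = 12 - 1/(2*g))
h = 143/12 (h = 12 - 1/2/6 = 12 - 1/2*1/6 = 12 - 1/12 = 143/12 ≈ 11.917)
J(s, O) = 40201/144 (J(s, O) = -7 + ((143/12 - 3) + 8)**2 = -7 + (107/12 + 8)**2 = -7 + (203/12)**2 = -7 + 41209/144 = 40201/144)
J(-180, -198) + 27155 = 40201/144 + 27155 = 3950521/144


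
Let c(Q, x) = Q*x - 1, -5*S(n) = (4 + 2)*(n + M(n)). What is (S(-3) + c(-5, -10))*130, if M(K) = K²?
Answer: 5434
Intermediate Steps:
S(n) = -6*n/5 - 6*n²/5 (S(n) = -(4 + 2)*(n + n²)/5 = -6*(n + n²)/5 = -(6*n + 6*n²)/5 = -6*n/5 - 6*n²/5)
c(Q, x) = -1 + Q*x
(S(-3) + c(-5, -10))*130 = ((6/5)*(-3)*(-1 - 1*(-3)) + (-1 - 5*(-10)))*130 = ((6/5)*(-3)*(-1 + 3) + (-1 + 50))*130 = ((6/5)*(-3)*2 + 49)*130 = (-36/5 + 49)*130 = (209/5)*130 = 5434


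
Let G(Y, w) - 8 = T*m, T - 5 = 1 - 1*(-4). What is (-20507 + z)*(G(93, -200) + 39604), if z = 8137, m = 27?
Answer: -493340340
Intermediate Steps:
T = 10 (T = 5 + (1 - 1*(-4)) = 5 + (1 + 4) = 5 + 5 = 10)
G(Y, w) = 278 (G(Y, w) = 8 + 10*27 = 8 + 270 = 278)
(-20507 + z)*(G(93, -200) + 39604) = (-20507 + 8137)*(278 + 39604) = -12370*39882 = -493340340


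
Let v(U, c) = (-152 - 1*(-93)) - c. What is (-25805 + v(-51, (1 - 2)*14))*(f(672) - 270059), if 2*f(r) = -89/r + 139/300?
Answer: 1563748675599/224 ≈ 6.9810e+9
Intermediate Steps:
f(r) = 139/600 - 89/(2*r) (f(r) = (-89/r + 139/300)/2 = (139/300 - 89/r)/2 = 139/600 - 89/(2*r))
v(U, c) = -59 - c (v(U, c) = (-152 + 93) - c = -59 - c)
(-25805 + v(-51, (1 - 2)*14))*(f(672) - 270059) = (-25805 + (-59 - (1 - 2)*14))*((1/600)*(-26700 + 139*672)/672 - 270059) = (-25805 + (-59 - (-1)*14))*((1/600)*(1/672)*(-26700 + 93408) - 270059) = (-25805 + (-59 - 1*(-14)))*((1/600)*(1/672)*66708 - 270059) = (-25805 + (-59 + 14))*(1853/11200 - 270059) = (-25805 - 45)*(-3024658947/11200) = -25850*(-3024658947/11200) = 1563748675599/224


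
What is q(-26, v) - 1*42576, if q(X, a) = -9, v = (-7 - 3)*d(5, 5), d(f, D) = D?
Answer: -42585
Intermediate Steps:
v = -50 (v = (-7 - 3)*5 = -10*5 = -50)
q(-26, v) - 1*42576 = -9 - 1*42576 = -9 - 42576 = -42585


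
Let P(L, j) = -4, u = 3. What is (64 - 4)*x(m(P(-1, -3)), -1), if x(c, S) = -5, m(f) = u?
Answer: -300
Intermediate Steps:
m(f) = 3
(64 - 4)*x(m(P(-1, -3)), -1) = (64 - 4)*(-5) = 60*(-5) = -300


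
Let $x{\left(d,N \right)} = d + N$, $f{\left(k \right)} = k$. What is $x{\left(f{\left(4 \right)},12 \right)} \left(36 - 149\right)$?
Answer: $-1808$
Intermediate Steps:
$x{\left(d,N \right)} = N + d$
$x{\left(f{\left(4 \right)},12 \right)} \left(36 - 149\right) = \left(12 + 4\right) \left(36 - 149\right) = 16 \left(36 - 149\right) = 16 \left(-113\right) = -1808$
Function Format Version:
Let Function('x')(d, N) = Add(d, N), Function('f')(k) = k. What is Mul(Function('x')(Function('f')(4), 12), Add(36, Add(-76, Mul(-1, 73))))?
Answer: -1808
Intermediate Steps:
Function('x')(d, N) = Add(N, d)
Mul(Function('x')(Function('f')(4), 12), Add(36, Add(-76, Mul(-1, 73)))) = Mul(Add(12, 4), Add(36, Add(-76, Mul(-1, 73)))) = Mul(16, Add(36, Add(-76, -73))) = Mul(16, Add(36, -149)) = Mul(16, -113) = -1808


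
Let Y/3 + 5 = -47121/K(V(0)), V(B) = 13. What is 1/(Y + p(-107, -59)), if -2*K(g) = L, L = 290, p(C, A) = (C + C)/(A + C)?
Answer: 12035/11568119 ≈ 0.0010404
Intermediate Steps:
p(C, A) = 2*C/(A + C) (p(C, A) = (2*C)/(A + C) = 2*C/(A + C))
K(g) = -145 (K(g) = -½*290 = -145)
Y = 139188/145 (Y = -15 + 3*(-47121/(-145)) = -15 + 3*(-47121*(-1/145)) = -15 + 3*(47121/145) = -15 + 141363/145 = 139188/145 ≈ 959.92)
1/(Y + p(-107, -59)) = 1/(139188/145 + 2*(-107)/(-59 - 107)) = 1/(139188/145 + 2*(-107)/(-166)) = 1/(139188/145 + 2*(-107)*(-1/166)) = 1/(139188/145 + 107/83) = 1/(11568119/12035) = 12035/11568119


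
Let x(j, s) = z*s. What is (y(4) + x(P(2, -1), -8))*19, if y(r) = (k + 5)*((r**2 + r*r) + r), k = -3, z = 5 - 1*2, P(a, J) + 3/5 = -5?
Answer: 912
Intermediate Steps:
P(a, J) = -28/5 (P(a, J) = -3/5 - 5 = -28/5)
z = 3 (z = 5 - 2 = 3)
x(j, s) = 3*s
y(r) = 2*r + 4*r**2 (y(r) = (-3 + 5)*((r**2 + r*r) + r) = 2*((r**2 + r**2) + r) = 2*(2*r**2 + r) = 2*(r + 2*r**2) = 2*r + 4*r**2)
(y(4) + x(P(2, -1), -8))*19 = (2*4*(1 + 2*4) + 3*(-8))*19 = (2*4*(1 + 8) - 24)*19 = (2*4*9 - 24)*19 = (72 - 24)*19 = 48*19 = 912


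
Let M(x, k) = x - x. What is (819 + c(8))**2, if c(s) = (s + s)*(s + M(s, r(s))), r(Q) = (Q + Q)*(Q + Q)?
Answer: 896809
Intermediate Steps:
r(Q) = 4*Q**2 (r(Q) = (2*Q)*(2*Q) = 4*Q**2)
M(x, k) = 0
c(s) = 2*s**2 (c(s) = (s + s)*(s + 0) = (2*s)*s = 2*s**2)
(819 + c(8))**2 = (819 + 2*8**2)**2 = (819 + 2*64)**2 = (819 + 128)**2 = 947**2 = 896809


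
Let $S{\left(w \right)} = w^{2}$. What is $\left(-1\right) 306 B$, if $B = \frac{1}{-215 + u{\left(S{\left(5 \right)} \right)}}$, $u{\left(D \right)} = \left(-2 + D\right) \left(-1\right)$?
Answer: $\frac{9}{7} \approx 1.2857$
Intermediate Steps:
$u{\left(D \right)} = 2 - D$
$B = - \frac{1}{238}$ ($B = \frac{1}{-215 + \left(2 - 5^{2}\right)} = \frac{1}{-215 + \left(2 - 25\right)} = \frac{1}{-215 - 23} = \frac{1}{-238} = - \frac{1}{238} \approx -0.0042017$)
$\left(-1\right) 306 B = \left(-1\right) 306 \left(- \frac{1}{238}\right) = \left(-306\right) \left(- \frac{1}{238}\right) = \frac{9}{7}$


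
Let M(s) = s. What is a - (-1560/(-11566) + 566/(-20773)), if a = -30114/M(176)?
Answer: -1809939128819/10571462792 ≈ -171.21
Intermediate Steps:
a = -15057/88 (a = -30114/176 = -30114*1/176 = -15057/88 ≈ -171.10)
a - (-1560/(-11566) + 566/(-20773)) = -15057/88 - (-1560/(-11566) + 566/(-20773)) = -15057/88 - (-1560*(-1/11566) + 566*(-1/20773)) = -15057/88 - (780/5783 - 566/20773) = -15057/88 - 1*12929762/120130259 = -15057/88 - 12929762/120130259 = -1809939128819/10571462792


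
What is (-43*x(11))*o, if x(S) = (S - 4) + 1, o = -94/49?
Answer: 32336/49 ≈ 659.92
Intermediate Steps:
o = -94/49 (o = -94*1/49 = -94/49 ≈ -1.9184)
x(S) = -3 + S (x(S) = (-4 + S) + 1 = -3 + S)
(-43*x(11))*o = -43*(-3 + 11)*(-94/49) = -43*8*(-94/49) = -344*(-94/49) = 32336/49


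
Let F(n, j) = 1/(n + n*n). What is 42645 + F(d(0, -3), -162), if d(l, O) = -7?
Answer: 1791091/42 ≈ 42645.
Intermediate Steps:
F(n, j) = 1/(n + n**2)
42645 + F(d(0, -3), -162) = 42645 + 1/((-7)*(1 - 7)) = 42645 - 1/7/(-6) = 42645 - 1/7*(-1/6) = 42645 + 1/42 = 1791091/42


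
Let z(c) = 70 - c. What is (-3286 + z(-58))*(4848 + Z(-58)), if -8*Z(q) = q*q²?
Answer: -92330446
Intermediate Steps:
Z(q) = -q³/8 (Z(q) = -q*q²/8 = -q³/8)
(-3286 + z(-58))*(4848 + Z(-58)) = (-3286 + (70 - 1*(-58)))*(4848 - ⅛*(-58)³) = (-3286 + (70 + 58))*(4848 - ⅛*(-195112)) = (-3286 + 128)*(4848 + 24389) = -3158*29237 = -92330446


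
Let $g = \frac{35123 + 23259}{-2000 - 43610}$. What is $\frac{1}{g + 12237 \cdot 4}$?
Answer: $\frac{22805}{1116229949} \approx 2.043 \cdot 10^{-5}$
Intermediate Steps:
$g = - \frac{29191}{22805}$ ($g = \frac{58382}{-45610} = 58382 \left(- \frac{1}{45610}\right) = - \frac{29191}{22805} \approx -1.28$)
$\frac{1}{g + 12237 \cdot 4} = \frac{1}{- \frac{29191}{22805} + 12237 \cdot 4} = \frac{1}{- \frac{29191}{22805} + 48948} = \frac{1}{\frac{1116229949}{22805}} = \frac{22805}{1116229949}$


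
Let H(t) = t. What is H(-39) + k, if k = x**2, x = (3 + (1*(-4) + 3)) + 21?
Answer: 490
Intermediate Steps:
x = 23 (x = (3 + (-4 + 3)) + 21 = (3 - 1) + 21 = 2 + 21 = 23)
k = 529 (k = 23**2 = 529)
H(-39) + k = -39 + 529 = 490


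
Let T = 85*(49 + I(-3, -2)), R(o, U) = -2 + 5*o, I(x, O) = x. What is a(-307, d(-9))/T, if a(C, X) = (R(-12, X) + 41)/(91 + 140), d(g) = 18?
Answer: -1/43010 ≈ -2.3250e-5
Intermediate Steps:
a(C, X) = -1/11 (a(C, X) = ((-2 + 5*(-12)) + 41)/(91 + 140) = ((-2 - 60) + 41)/231 = (-62 + 41)*(1/231) = -21*1/231 = -1/11)
T = 3910 (T = 85*(49 - 3) = 85*46 = 3910)
a(-307, d(-9))/T = -1/11/3910 = -1/11*1/3910 = -1/43010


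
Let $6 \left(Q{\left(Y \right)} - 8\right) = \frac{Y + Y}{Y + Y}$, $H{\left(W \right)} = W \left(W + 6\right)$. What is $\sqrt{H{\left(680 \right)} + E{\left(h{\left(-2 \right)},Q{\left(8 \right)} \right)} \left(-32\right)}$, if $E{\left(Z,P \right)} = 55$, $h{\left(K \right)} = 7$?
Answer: $4 \sqrt{29045} \approx 681.7$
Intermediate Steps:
$H{\left(W \right)} = W \left(6 + W\right)$
$Q{\left(Y \right)} = \frac{49}{6}$ ($Q{\left(Y \right)} = 8 + \frac{\left(Y + Y\right) \frac{1}{Y + Y}}{6} = 8 + \frac{2 Y \frac{1}{2 Y}}{6} = 8 + \frac{1}{6} \cdot 1 = 8 + \frac{1}{6} = \frac{49}{6}$)
$\sqrt{H{\left(680 \right)} + E{\left(h{\left(-2 \right)},Q{\left(8 \right)} \right)} \left(-32\right)} = \sqrt{680 \left(6 + 680\right) + 55 \left(-32\right)} = \sqrt{680 \cdot 686 - 1760} = \sqrt{466480 - 1760} = \sqrt{464720} = 4 \sqrt{29045}$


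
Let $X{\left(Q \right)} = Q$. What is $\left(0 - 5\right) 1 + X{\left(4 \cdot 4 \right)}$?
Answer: $11$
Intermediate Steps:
$\left(0 - 5\right) 1 + X{\left(4 \cdot 4 \right)} = \left(0 - 5\right) 1 + 4 \cdot 4 = \left(0 - 5\right) 1 + 16 = \left(-5\right) 1 + 16 = -5 + 16 = 11$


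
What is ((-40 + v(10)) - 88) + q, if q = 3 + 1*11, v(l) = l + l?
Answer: -94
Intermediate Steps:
v(l) = 2*l
q = 14 (q = 3 + 11 = 14)
((-40 + v(10)) - 88) + q = ((-40 + 2*10) - 88) + 14 = ((-40 + 20) - 88) + 14 = (-20 - 88) + 14 = -108 + 14 = -94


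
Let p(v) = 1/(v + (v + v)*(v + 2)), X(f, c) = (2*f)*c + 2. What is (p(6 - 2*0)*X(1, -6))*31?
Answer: -155/51 ≈ -3.0392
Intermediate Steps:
X(f, c) = 2 + 2*c*f (X(f, c) = 2*c*f + 2 = 2 + 2*c*f)
p(v) = 1/(v + 2*v*(2 + v)) (p(v) = 1/(v + (2*v)*(2 + v)) = 1/(v + 2*v*(2 + v)))
(p(6 - 2*0)*X(1, -6))*31 = ((1/((6 - 2*0)*(5 + 2*(6 - 2*0))))*(2 + 2*(-6)*1))*31 = ((1/((6 + 0)*(5 + 2*(6 + 0))))*(2 - 12))*31 = ((1/(6*(5 + 2*6)))*(-10))*31 = ((1/(6*(5 + 12)))*(-10))*31 = (((⅙)/17)*(-10))*31 = (((⅙)*(1/17))*(-10))*31 = ((1/102)*(-10))*31 = -5/51*31 = -155/51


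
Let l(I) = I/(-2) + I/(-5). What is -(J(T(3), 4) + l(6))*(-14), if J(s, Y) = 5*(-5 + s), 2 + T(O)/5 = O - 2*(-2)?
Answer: 6706/5 ≈ 1341.2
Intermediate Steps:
l(I) = -7*I/10 (l(I) = I*(-1/2) + I*(-1/5) = -I/2 - I/5 = -7*I/10)
T(O) = 10 + 5*O (T(O) = -10 + 5*(O - 2*(-2)) = -10 + 5*(O + 4) = -10 + 5*(4 + O) = -10 + (20 + 5*O) = 10 + 5*O)
J(s, Y) = -25 + 5*s
-(J(T(3), 4) + l(6))*(-14) = -((-25 + 5*(10 + 5*3)) - 7/10*6)*(-14) = -((-25 + 5*(10 + 15)) - 21/5)*(-14) = -((-25 + 5*25) - 21/5)*(-14) = -((-25 + 125) - 21/5)*(-14) = -(100 - 21/5)*(-14) = -479*(-14)/5 = -1*(-6706/5) = 6706/5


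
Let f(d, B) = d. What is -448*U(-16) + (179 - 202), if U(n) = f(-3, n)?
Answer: 1321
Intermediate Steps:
U(n) = -3
-448*U(-16) + (179 - 202) = -448*(-3) + (179 - 202) = 1344 - 23 = 1321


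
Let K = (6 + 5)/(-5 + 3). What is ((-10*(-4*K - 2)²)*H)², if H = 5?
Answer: 400000000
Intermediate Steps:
K = -11/2 (K = 11/(-2) = 11*(-½) = -11/2 ≈ -5.5000)
((-10*(-4*K - 2)²)*H)² = (-10*(-4*(-11/2) - 2)²*5)² = (-10*(22 - 2)²*5)² = (-10*20²*5)² = (-10*400*5)² = (-4000*5)² = (-20000)² = 400000000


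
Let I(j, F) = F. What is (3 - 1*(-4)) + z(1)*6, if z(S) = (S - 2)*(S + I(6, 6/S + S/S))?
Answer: -41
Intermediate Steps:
z(S) = (-2 + S)*(1 + S + 6/S) (z(S) = (S - 2)*(S + (6/S + S/S)) = (-2 + S)*(S + (6/S + 1)) = (-2 + S)*(S + (1 + 6/S)) = (-2 + S)*(1 + S + 6/S))
(3 - 1*(-4)) + z(1)*6 = (3 - 1*(-4)) + (4 + 1² - 1*1 - 12/1)*6 = (3 + 4) + (4 + 1 - 1 - 12*1)*6 = 7 + (4 + 1 - 1 - 12)*6 = 7 - 8*6 = 7 - 48 = -41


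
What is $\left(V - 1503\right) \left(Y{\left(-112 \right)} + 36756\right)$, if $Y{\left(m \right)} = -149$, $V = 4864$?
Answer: $123036127$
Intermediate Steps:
$\left(V - 1503\right) \left(Y{\left(-112 \right)} + 36756\right) = \left(4864 - 1503\right) \left(-149 + 36756\right) = 3361 \cdot 36607 = 123036127$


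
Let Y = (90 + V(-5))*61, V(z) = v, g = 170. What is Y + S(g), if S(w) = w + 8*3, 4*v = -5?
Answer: 22431/4 ≈ 5607.8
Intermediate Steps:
v = -5/4 (v = (¼)*(-5) = -5/4 ≈ -1.2500)
V(z) = -5/4
Y = 21655/4 (Y = (90 - 5/4)*61 = (355/4)*61 = 21655/4 ≈ 5413.8)
S(w) = 24 + w (S(w) = w + 24 = 24 + w)
Y + S(g) = 21655/4 + (24 + 170) = 21655/4 + 194 = 22431/4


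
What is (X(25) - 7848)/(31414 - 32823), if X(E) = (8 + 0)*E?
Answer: 7648/1409 ≈ 5.4280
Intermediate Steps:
X(E) = 8*E
(X(25) - 7848)/(31414 - 32823) = (8*25 - 7848)/(31414 - 32823) = (200 - 7848)/(-1409) = -7648*(-1/1409) = 7648/1409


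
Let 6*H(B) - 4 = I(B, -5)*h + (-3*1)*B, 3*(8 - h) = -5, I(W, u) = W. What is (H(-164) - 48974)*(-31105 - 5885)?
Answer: 1818264000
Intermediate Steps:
h = 29/3 (h = 8 - ⅓*(-5) = 8 + 5/3 = 29/3 ≈ 9.6667)
H(B) = ⅔ + 10*B/9 (H(B) = ⅔ + (B*(29/3) + (-3*1)*B)/6 = ⅔ + (29*B/3 - 3*B)/6 = ⅔ + (20*B/3)/6 = ⅔ + 10*B/9)
(H(-164) - 48974)*(-31105 - 5885) = ((⅔ + (10/9)*(-164)) - 48974)*(-31105 - 5885) = ((⅔ - 1640/9) - 48974)*(-36990) = (-1634/9 - 48974)*(-36990) = -442400/9*(-36990) = 1818264000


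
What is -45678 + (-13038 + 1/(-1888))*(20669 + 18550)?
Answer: -965491143219/1888 ≈ -5.1138e+8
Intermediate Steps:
-45678 + (-13038 + 1/(-1888))*(20669 + 18550) = -45678 + (-13038 - 1/1888)*39219 = -45678 - 24615745/1888*39219 = -45678 - 965404903155/1888 = -965491143219/1888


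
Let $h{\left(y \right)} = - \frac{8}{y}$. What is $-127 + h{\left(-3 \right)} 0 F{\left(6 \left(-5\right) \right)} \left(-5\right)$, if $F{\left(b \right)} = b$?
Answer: $-127$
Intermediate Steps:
$-127 + h{\left(-3 \right)} 0 F{\left(6 \left(-5\right) \right)} \left(-5\right) = -127 + - \frac{8}{-3} \cdot 0 \cdot 6 \left(-5\right) \left(-5\right) = -127 + \left(-8\right) \left(- \frac{1}{3}\right) 0 \left(-30\right) \left(-5\right) = -127 + \frac{8 \cdot 0 \left(-5\right)}{3} = -127 + \frac{8}{3} \cdot 0 = -127 + 0 = -127$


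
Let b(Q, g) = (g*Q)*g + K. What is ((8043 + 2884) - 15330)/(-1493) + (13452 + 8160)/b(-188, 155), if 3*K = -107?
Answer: 59564761273/20230459051 ≈ 2.9443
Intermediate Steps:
K = -107/3 (K = (1/3)*(-107) = -107/3 ≈ -35.667)
b(Q, g) = -107/3 + Q*g**2 (b(Q, g) = (g*Q)*g - 107/3 = (Q*g)*g - 107/3 = Q*g**2 - 107/3 = -107/3 + Q*g**2)
((8043 + 2884) - 15330)/(-1493) + (13452 + 8160)/b(-188, 155) = ((8043 + 2884) - 15330)/(-1493) + (13452 + 8160)/(-107/3 - 188*155**2) = (10927 - 15330)*(-1/1493) + 21612/(-107/3 - 188*24025) = -4403*(-1/1493) + 21612/(-107/3 - 4516700) = 4403/1493 + 21612/(-13550207/3) = 4403/1493 + 21612*(-3/13550207) = 4403/1493 - 64836/13550207 = 59564761273/20230459051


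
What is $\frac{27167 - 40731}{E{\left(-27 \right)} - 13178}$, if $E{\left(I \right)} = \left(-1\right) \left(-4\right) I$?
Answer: $\frac{6782}{6643} \approx 1.0209$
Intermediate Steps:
$E{\left(I \right)} = 4 I$
$\frac{27167 - 40731}{E{\left(-27 \right)} - 13178} = \frac{27167 - 40731}{4 \left(-27\right) - 13178} = - \frac{13564}{-108 - 13178} = - \frac{13564}{-13286} = \left(-13564\right) \left(- \frac{1}{13286}\right) = \frac{6782}{6643}$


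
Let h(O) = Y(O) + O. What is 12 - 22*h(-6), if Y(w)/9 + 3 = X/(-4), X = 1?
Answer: 1575/2 ≈ 787.50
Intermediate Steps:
Y(w) = -117/4 (Y(w) = -27 + 9*(1/(-4)) = -27 + 9*(1*(-¼)) = -27 + 9*(-¼) = -27 - 9/4 = -117/4)
h(O) = -117/4 + O
12 - 22*h(-6) = 12 - 22*(-117/4 - 6) = 12 - 22*(-141/4) = 12 + 1551/2 = 1575/2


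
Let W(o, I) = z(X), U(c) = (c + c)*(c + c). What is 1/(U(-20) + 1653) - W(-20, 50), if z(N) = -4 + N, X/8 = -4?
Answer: 117109/3253 ≈ 36.000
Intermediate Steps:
X = -32 (X = 8*(-4) = -32)
U(c) = 4*c**2 (U(c) = (2*c)*(2*c) = 4*c**2)
W(o, I) = -36 (W(o, I) = -4 - 32 = -36)
1/(U(-20) + 1653) - W(-20, 50) = 1/(4*(-20)**2 + 1653) - 1*(-36) = 1/(4*400 + 1653) + 36 = 1/(1600 + 1653) + 36 = 1/3253 + 36 = 117109/3253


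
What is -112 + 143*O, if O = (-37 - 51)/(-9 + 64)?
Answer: -1704/5 ≈ -340.80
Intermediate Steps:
O = -8/5 (O = -88/55 = -88*1/55 = -8/5 ≈ -1.6000)
-112 + 143*O = -112 + 143*(-8/5) = -112 - 1144/5 = -1704/5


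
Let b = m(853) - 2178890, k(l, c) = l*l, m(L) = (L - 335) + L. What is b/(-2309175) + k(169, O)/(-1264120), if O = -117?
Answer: 289047119/314047800 ≈ 0.92039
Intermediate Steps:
m(L) = -335 + 2*L (m(L) = (-335 + L) + L = -335 + 2*L)
k(l, c) = l²
b = -2177519 (b = (-335 + 2*853) - 2178890 = (-335 + 1706) - 2178890 = 1371 - 2178890 = -2177519)
b/(-2309175) + k(169, O)/(-1264120) = -2177519/(-2309175) + 169²/(-1264120) = -2177519*(-1/2309175) + 28561*(-1/1264120) = 2177519/2309175 - 169/7480 = 289047119/314047800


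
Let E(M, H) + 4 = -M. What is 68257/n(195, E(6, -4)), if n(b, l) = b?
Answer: 68257/195 ≈ 350.04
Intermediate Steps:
E(M, H) = -4 - M
68257/n(195, E(6, -4)) = 68257/195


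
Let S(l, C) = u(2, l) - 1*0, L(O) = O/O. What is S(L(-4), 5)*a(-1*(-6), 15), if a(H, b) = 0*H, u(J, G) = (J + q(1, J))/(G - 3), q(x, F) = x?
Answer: 0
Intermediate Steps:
u(J, G) = (1 + J)/(-3 + G) (u(J, G) = (J + 1)/(G - 3) = (1 + J)/(-3 + G))
L(O) = 1
S(l, C) = 3/(-3 + l) (S(l, C) = (1 + 2)/(-3 + l) - 1*0 = 3/(-3 + l) + 0 = 3/(-3 + l))
a(H, b) = 0
S(L(-4), 5)*a(-1*(-6), 15) = (3/(-3 + 1))*0 = (3/(-2))*0 = (3*(-½))*0 = -3/2*0 = 0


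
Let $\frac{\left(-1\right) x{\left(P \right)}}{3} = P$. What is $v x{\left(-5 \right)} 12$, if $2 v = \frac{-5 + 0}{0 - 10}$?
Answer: $45$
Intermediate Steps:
$v = \frac{1}{4}$ ($v = \frac{\left(-5 + 0\right) \frac{1}{0 - 10}}{2} = \frac{\left(-5\right) \frac{1}{-10}}{2} = \frac{\left(-5\right) \left(- \frac{1}{10}\right)}{2} = \frac{1}{2} \cdot \frac{1}{2} = \frac{1}{4} \approx 0.25$)
$x{\left(P \right)} = - 3 P$
$v x{\left(-5 \right)} 12 = \frac{\left(-3\right) \left(-5\right)}{4} \cdot 12 = \frac{1}{4} \cdot 15 \cdot 12 = \frac{15}{4} \cdot 12 = 45$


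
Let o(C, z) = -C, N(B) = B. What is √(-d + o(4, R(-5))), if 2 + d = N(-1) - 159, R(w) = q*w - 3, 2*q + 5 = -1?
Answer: √158 ≈ 12.570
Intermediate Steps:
q = -3 (q = -5/2 + (½)*(-1) = -5/2 - ½ = -3)
R(w) = -3 - 3*w (R(w) = -3*w - 3 = -3 - 3*w)
d = -162 (d = -2 + (-1 - 159) = -2 - 160 = -162)
√(-d + o(4, R(-5))) = √(-1*(-162) - 1*4) = √(162 - 4) = √158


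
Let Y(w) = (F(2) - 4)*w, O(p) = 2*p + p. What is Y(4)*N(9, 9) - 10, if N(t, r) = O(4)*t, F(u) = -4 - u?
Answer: -4330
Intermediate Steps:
O(p) = 3*p
Y(w) = -10*w (Y(w) = ((-4 - 1*2) - 4)*w = ((-4 - 2) - 4)*w = (-6 - 4)*w = -10*w)
N(t, r) = 12*t (N(t, r) = (3*4)*t = 12*t)
Y(4)*N(9, 9) - 10 = (-10*4)*(12*9) - 10 = -40*108 - 10 = -4320 - 10 = -4330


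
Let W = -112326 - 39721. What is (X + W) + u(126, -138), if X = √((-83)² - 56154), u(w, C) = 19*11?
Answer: -151838 + I*√49265 ≈ -1.5184e+5 + 221.96*I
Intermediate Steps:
W = -152047
u(w, C) = 209
X = I*√49265 (X = √(6889 - 56154) = √(-49265) = I*√49265 ≈ 221.96*I)
(X + W) + u(126, -138) = (I*√49265 - 152047) + 209 = (-152047 + I*√49265) + 209 = -151838 + I*√49265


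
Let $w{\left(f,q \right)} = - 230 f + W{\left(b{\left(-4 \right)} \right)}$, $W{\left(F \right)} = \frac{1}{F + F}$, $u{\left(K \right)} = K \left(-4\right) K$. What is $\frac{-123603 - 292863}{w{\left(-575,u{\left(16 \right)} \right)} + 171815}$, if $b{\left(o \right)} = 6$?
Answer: $- \frac{4997592}{3648781} \approx -1.3697$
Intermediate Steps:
$u{\left(K \right)} = - 4 K^{2}$ ($u{\left(K \right)} = - 4 K K = - 4 K^{2}$)
$W{\left(F \right)} = \frac{1}{2 F}$
$w{\left(f,q \right)} = \frac{1}{12} - 230 f$ ($w{\left(f,q \right)} = - 230 f + \frac{1}{2 \cdot 6} = - 230 f + \frac{1}{2} \cdot \frac{1}{6} = - 230 f + \frac{1}{12} = \frac{1}{12} - 230 f$)
$\frac{-123603 - 292863}{w{\left(-575,u{\left(16 \right)} \right)} + 171815} = \frac{-123603 - 292863}{\left(\frac{1}{12} - -132250\right) + 171815} = \frac{-123603 - 292863}{\left(\frac{1}{12} + 132250\right) + 171815} = \frac{-123603 - 292863}{\frac{1587001}{12} + 171815} = - \frac{416466}{\frac{3648781}{12}} = \left(-416466\right) \frac{12}{3648781} = - \frac{4997592}{3648781}$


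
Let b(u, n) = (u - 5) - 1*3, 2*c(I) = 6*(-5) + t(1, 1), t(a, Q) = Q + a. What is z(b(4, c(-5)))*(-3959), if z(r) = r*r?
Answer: -63344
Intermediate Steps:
c(I) = -14 (c(I) = (6*(-5) + (1 + 1))/2 = (-30 + 2)/2 = (½)*(-28) = -14)
b(u, n) = -8 + u (b(u, n) = (-5 + u) - 3 = -8 + u)
z(r) = r²
z(b(4, c(-5)))*(-3959) = (-8 + 4)²*(-3959) = (-4)²*(-3959) = 16*(-3959) = -63344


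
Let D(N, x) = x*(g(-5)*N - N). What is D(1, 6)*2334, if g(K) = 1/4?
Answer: -10503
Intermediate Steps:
g(K) = ¼
D(N, x) = -3*N*x/4 (D(N, x) = x*(N/4 - N) = x*(-3*N/4) = -3*N*x/4)
D(1, 6)*2334 = -¾*1*6*2334 = -9/2*2334 = -10503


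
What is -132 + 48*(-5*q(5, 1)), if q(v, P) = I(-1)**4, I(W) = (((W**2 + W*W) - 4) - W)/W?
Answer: -372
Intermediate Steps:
I(W) = (-4 - W + 2*W**2)/W (I(W) = (((W**2 + W**2) - 4) - W)/W = ((2*W**2 - 4) - W)/W = ((-4 + 2*W**2) - W)/W = (-4 - W + 2*W**2)/W)
q(v, P) = 1 (q(v, P) = (-1 - 4/(-1) + 2*(-1))**4 = (-1 - 4*(-1) - 2)**4 = (-1 + 4 - 2)**4 = 1**4 = 1)
-132 + 48*(-5*q(5, 1)) = -132 + 48*(-5*1) = -132 + 48*(-5) = -132 - 240 = -372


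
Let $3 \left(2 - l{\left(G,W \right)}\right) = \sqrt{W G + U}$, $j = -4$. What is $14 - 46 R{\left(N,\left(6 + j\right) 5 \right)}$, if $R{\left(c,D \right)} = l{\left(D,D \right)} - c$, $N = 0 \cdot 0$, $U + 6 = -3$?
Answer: $-78 + \frac{46 \sqrt{91}}{3} \approx 68.271$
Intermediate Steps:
$U = -9$ ($U = -6 - 3 = -9$)
$l{\left(G,W \right)} = 2 - \frac{\sqrt{-9 + G W}}{3}$ ($l{\left(G,W \right)} = 2 - \frac{\sqrt{W G - 9}}{3} = 2 - \frac{\sqrt{G W - 9}}{3} = 2 - \frac{\sqrt{-9 + G W}}{3}$)
$N = 0$
$R{\left(c,D \right)} = 2 - c - \frac{\sqrt{-9 + D^{2}}}{3}$ ($R{\left(c,D \right)} = \left(2 - \frac{\sqrt{-9 + D D}}{3}\right) - c = \left(2 - \frac{\sqrt{-9 + D^{2}}}{3}\right) - c = 2 - c - \frac{\sqrt{-9 + D^{2}}}{3}$)
$14 - 46 R{\left(N,\left(6 + j\right) 5 \right)} = 14 - 46 \left(2 - 0 - \frac{\sqrt{-9 + \left(\left(6 - 4\right) 5\right)^{2}}}{3}\right) = 14 - 46 \left(2 + 0 - \frac{\sqrt{-9 + \left(2 \cdot 5\right)^{2}}}{3}\right) = 14 - 46 \left(2 + 0 - \frac{\sqrt{-9 + 10^{2}}}{3}\right) = 14 - 46 \left(2 + 0 - \frac{\sqrt{-9 + 100}}{3}\right) = 14 - 46 \left(2 + 0 - \frac{\sqrt{91}}{3}\right) = 14 - 46 \left(2 - \frac{\sqrt{91}}{3}\right) = 14 - \left(92 - \frac{46 \sqrt{91}}{3}\right) = -78 + \frac{46 \sqrt{91}}{3}$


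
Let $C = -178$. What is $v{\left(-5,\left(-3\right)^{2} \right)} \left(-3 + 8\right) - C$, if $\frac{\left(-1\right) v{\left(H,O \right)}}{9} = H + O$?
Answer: $-2$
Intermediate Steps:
$v{\left(H,O \right)} = - 9 H - 9 O$ ($v{\left(H,O \right)} = - 9 \left(H + O\right) = - 9 H - 9 O$)
$v{\left(-5,\left(-3\right)^{2} \right)} \left(-3 + 8\right) - C = \left(\left(-9\right) \left(-5\right) - 9 \left(-3\right)^{2}\right) \left(-3 + 8\right) - -178 = \left(45 - 81\right) 5 + 178 = \left(-36\right) 5 + 178 = -180 + 178 = -2$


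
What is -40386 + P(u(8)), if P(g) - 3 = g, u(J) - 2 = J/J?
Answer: -40380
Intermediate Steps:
u(J) = 3 (u(J) = 2 + J/J = 2 + 1 = 3)
P(g) = 3 + g
-40386 + P(u(8)) = -40386 + (3 + 3) = -40386 + 6 = -40380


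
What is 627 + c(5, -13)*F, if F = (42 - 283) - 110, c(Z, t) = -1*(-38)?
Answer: -12711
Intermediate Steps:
c(Z, t) = 38
F = -351 (F = -241 - 110 = -351)
627 + c(5, -13)*F = 627 + 38*(-351) = 627 - 13338 = -12711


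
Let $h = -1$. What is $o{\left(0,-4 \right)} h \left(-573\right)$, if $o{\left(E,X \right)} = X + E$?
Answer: $-2292$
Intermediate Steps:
$o{\left(E,X \right)} = E + X$
$o{\left(0,-4 \right)} h \left(-573\right) = \left(0 - 4\right) \left(-1\right) \left(-573\right) = \left(-4\right) \left(-1\right) \left(-573\right) = 4 \left(-573\right) = -2292$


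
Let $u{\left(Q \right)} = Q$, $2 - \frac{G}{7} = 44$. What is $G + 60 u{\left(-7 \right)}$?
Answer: $-714$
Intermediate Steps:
$G = -294$ ($G = 14 - 308 = -294$)
$G + 60 u{\left(-7 \right)} = -294 + 60 \left(-7\right) = -294 - 420 = -714$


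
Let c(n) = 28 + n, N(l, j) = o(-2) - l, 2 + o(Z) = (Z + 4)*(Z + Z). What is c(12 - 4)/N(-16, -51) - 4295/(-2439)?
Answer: 18929/2439 ≈ 7.7610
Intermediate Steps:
o(Z) = -2 + 2*Z*(4 + Z) (o(Z) = -2 + (Z + 4)*(Z + Z) = -2 + (4 + Z)*(2*Z) = -2 + 2*Z*(4 + Z))
N(l, j) = -10 - l (N(l, j) = (-2 + 2*(-2)**2 + 8*(-2)) - l = (-2 + 2*4 - 16) - l = (-2 + 8 - 16) - l = -10 - l)
c(12 - 4)/N(-16, -51) - 4295/(-2439) = (28 + (12 - 4))/(-10 - 1*(-16)) - 4295/(-2439) = (28 + 8)/(-10 + 16) - 4295*(-1/2439) = 36/6 + 4295/2439 = 36*(1/6) + 4295/2439 = 6 + 4295/2439 = 18929/2439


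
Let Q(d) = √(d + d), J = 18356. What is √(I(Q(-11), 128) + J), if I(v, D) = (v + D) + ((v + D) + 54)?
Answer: √(18666 + 2*I*√22) ≈ 136.62 + 0.0343*I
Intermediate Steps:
Q(d) = √2*√d (Q(d) = √(2*d) = √2*√d)
I(v, D) = 54 + 2*D + 2*v (I(v, D) = (D + v) + ((D + v) + 54) = (D + v) + (54 + D + v) = 54 + 2*D + 2*v)
√(I(Q(-11), 128) + J) = √((54 + 2*128 + 2*(√2*√(-11))) + 18356) = √((54 + 256 + 2*(√2*(I*√11))) + 18356) = √((54 + 256 + 2*(I*√22)) + 18356) = √((54 + 256 + 2*I*√22) + 18356) = √((310 + 2*I*√22) + 18356) = √(18666 + 2*I*√22)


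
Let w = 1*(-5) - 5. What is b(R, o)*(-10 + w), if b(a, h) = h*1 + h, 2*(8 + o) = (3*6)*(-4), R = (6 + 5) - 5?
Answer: 1760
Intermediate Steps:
R = 6 (R = 11 - 5 = 6)
o = -44 (o = -8 + ((3*6)*(-4))/2 = -8 + (18*(-4))/2 = -8 + (½)*(-72) = -8 - 36 = -44)
w = -10 (w = -5 - 5 = -10)
b(a, h) = 2*h (b(a, h) = h + h = 2*h)
b(R, o)*(-10 + w) = (2*(-44))*(-10 - 10) = -88*(-20) = 1760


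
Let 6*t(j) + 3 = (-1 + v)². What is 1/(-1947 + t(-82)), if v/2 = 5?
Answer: -1/1934 ≈ -0.00051706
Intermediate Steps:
v = 10 (v = 2*5 = 10)
t(j) = 13 (t(j) = -½ + (-1 + 10)²/6 = -½ + (⅙)*9² = -½ + (⅙)*81 = -½ + 27/2 = 13)
1/(-1947 + t(-82)) = 1/(-1947 + 13) = 1/(-1934) = -1/1934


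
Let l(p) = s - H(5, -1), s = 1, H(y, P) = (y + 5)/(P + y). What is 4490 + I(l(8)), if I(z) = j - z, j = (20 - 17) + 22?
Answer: 9033/2 ≈ 4516.5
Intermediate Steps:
H(y, P) = (5 + y)/(P + y)
l(p) = -3/2 (l(p) = 1 - (5 + 5)/(-1 + 5) = 1 - 10/4 = 1 - 1*5/2 = 1 - 5/2 = -3/2)
j = 25 (j = 3 + 22 = 25)
I(z) = 25 - z
4490 + I(l(8)) = 4490 + (25 - 1*(-3/2)) = 4490 + (25 + 3/2) = 4490 + 53/2 = 9033/2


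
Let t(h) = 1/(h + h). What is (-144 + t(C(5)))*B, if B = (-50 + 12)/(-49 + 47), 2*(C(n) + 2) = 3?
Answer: -2755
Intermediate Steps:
C(n) = -1/2 (C(n) = -2 + (1/2)*3 = -2 + 3/2 = -1/2)
t(h) = 1/(2*h)
B = 19 (B = -38/(-2) = -38*(-1/2) = 19)
(-144 + t(C(5)))*B = (-144 + 1/(2*(-1/2)))*19 = (-144 + (1/2)*(-2))*19 = (-144 - 1)*19 = -145*19 = -2755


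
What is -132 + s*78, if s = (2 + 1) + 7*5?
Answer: 2832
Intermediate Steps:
s = 38 (s = 3 + 35 = 38)
-132 + s*78 = -132 + 38*78 = -132 + 2964 = 2832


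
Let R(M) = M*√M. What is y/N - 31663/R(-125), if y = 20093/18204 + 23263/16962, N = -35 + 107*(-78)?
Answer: -2497703/8457038348 - 31663*I*√5/3125 ≈ -0.00029534 - 22.656*I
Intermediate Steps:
N = -8381 (N = -35 - 8346 = -8381)
y = 42460951/17154236 (y = 20093*(1/18204) + 23263*(1/16962) = 20093/18204 + 23263/16962 = 42460951/17154236 ≈ 2.4752)
R(M) = M^(3/2)
y/N - 31663/R(-125) = (42460951/17154236)/(-8381) - 31663*I*√5/3125 = (42460951/17154236)*(-1/8381) - 31663*I*√5/3125 = -2497703/8457038348 - 31663*I*√5/3125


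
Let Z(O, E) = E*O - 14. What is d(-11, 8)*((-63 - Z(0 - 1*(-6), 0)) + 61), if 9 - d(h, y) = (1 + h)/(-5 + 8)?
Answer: 148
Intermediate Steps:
Z(O, E) = -14 + E*O
d(h, y) = 26/3 - h/3 (d(h, y) = 9 - (1 + h)/(-5 + 8) = 9 - (1 + h)/3 = 9 - (⅓ + h/3) = 9 + (-⅓ - h/3) = 26/3 - h/3)
d(-11, 8)*((-63 - Z(0 - 1*(-6), 0)) + 61) = (26/3 - ⅓*(-11))*((-63 - (-14 + 0*(0 - 1*(-6)))) + 61) = (26/3 + 11/3)*((-63 - (-14 + 0*(0 + 6))) + 61) = 37*((-63 - (-14 + 0*6)) + 61)/3 = 37*((-63 - (-14 + 0)) + 61)/3 = 37*((-63 - 1*(-14)) + 61)/3 = 37*((-63 + 14) + 61)/3 = 37*(-49 + 61)/3 = (37/3)*12 = 148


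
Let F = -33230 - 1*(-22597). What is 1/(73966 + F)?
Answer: 1/63333 ≈ 1.5790e-5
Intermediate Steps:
F = -10633 (F = -33230 + 22597 = -10633)
1/(73966 + F) = 1/(73966 - 10633) = 1/63333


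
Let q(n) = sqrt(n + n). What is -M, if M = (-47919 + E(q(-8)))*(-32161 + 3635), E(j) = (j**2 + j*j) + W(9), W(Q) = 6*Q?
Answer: -1366309822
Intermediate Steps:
q(n) = sqrt(2)*sqrt(n) (q(n) = sqrt(2*n) = sqrt(2)*sqrt(n))
E(j) = 54 + 2*j**2 (E(j) = (j**2 + j*j) + 6*9 = (j**2 + j**2) + 54 = 2*j**2 + 54 = 54 + 2*j**2)
M = 1366309822 (M = (-47919 + (54 + 2*(sqrt(2)*sqrt(-8))**2))*(-32161 + 3635) = (-47919 + (54 + 2*(sqrt(2)*(2*I*sqrt(2)))**2))*(-28526) = (-47919 + (54 + 2*(4*I)**2))*(-28526) = (-47919 + (54 + 2*(-16)))*(-28526) = (-47919 + (54 - 32))*(-28526) = (-47919 + 22)*(-28526) = -47897*(-28526) = 1366309822)
-M = -1*1366309822 = -1366309822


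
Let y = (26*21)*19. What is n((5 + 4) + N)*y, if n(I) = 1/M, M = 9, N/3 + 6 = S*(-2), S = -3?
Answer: 3458/3 ≈ 1152.7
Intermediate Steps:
N = 0 (N = -18 + 3*(-3*(-2)) = -18 + 3*6 = -18 + 18 = 0)
y = 10374 (y = 546*19 = 10374)
n(I) = ⅑ (n(I) = 1/9 = ⅑)
n((5 + 4) + N)*y = (⅑)*10374 = 3458/3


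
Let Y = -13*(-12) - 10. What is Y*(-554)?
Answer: -80884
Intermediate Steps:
Y = 146 (Y = 156 - 10 = 146)
Y*(-554) = 146*(-554) = -80884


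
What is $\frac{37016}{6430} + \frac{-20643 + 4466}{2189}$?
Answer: $- \frac{11495043}{7037635} \approx -1.6334$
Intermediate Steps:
$\frac{37016}{6430} + \frac{-20643 + 4466}{2189} = 37016 \cdot \frac{1}{6430} - \frac{16177}{2189} = \frac{18508}{3215} - \frac{16177}{2189} = - \frac{11495043}{7037635}$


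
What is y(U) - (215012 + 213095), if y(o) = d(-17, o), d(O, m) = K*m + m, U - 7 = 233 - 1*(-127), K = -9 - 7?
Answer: -433612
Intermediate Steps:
K = -16
U = 367 (U = 7 + (233 - 1*(-127)) = 7 + (233 + 127) = 7 + 360 = 367)
d(O, m) = -15*m (d(O, m) = -16*m + m = -15*m)
y(o) = -15*o
y(U) - (215012 + 213095) = -15*367 - (215012 + 213095) = -5505 - 1*428107 = -5505 - 428107 = -433612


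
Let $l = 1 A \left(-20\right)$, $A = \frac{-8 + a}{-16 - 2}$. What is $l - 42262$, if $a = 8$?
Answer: $-42262$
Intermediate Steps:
$A = 0$ ($A = \frac{-8 + 8}{-16 - 2} = \frac{0}{-18} = 0 \left(- \frac{1}{18}\right) = 0$)
$l = 0$ ($l = 1 \cdot 0 \left(-20\right) = 0 \left(-20\right) = 0$)
$l - 42262 = 0 - 42262 = -42262$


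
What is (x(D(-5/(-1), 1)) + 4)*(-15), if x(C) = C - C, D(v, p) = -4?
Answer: -60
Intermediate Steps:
x(C) = 0
(x(D(-5/(-1), 1)) + 4)*(-15) = (0 + 4)*(-15) = 4*(-15) = -60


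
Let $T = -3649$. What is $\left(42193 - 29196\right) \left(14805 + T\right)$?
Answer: $144994532$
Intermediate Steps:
$\left(42193 - 29196\right) \left(14805 + T\right) = \left(42193 - 29196\right) \left(14805 - 3649\right) = 12997 \cdot 11156 = 144994532$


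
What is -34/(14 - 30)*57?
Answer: 969/8 ≈ 121.13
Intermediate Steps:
-34/(14 - 30)*57 = -34/(-16)*57 = -34*(-1/16)*57 = (17/8)*57 = 969/8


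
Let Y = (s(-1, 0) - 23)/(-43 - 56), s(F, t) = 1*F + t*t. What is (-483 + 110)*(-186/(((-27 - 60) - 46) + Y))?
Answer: -2289474/4381 ≈ -522.59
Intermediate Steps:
s(F, t) = F + t²
Y = 8/33 (Y = ((-1 + 0²) - 23)/(-43 - 56) = ((-1 + 0) - 23)/(-99) = (-1 - 23)*(-1/99) = -24*(-1/99) = 8/33 ≈ 0.24242)
(-483 + 110)*(-186/(((-27 - 60) - 46) + Y)) = (-483 + 110)*(-186/(((-27 - 60) - 46) + 8/33)) = -(-69378)/((-87 - 46) + 8/33) = -(-69378)/(-133 + 8/33) = -(-69378)/(-4381/33) = -(-69378)*(-33)/4381 = -373*6138/4381 = -2289474/4381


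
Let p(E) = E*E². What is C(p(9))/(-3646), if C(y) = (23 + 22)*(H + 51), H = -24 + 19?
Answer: -1035/1823 ≈ -0.56775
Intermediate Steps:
p(E) = E³
H = -5
C(y) = 2070 (C(y) = (23 + 22)*(-5 + 51) = 45*46 = 2070)
C(p(9))/(-3646) = 2070/(-3646) = 2070*(-1/3646) = -1035/1823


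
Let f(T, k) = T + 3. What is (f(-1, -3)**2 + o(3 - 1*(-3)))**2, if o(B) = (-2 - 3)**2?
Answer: 841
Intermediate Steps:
f(T, k) = 3 + T
o(B) = 25 (o(B) = (-5)**2 = 25)
(f(-1, -3)**2 + o(3 - 1*(-3)))**2 = ((3 - 1)**2 + 25)**2 = (2**2 + 25)**2 = (4 + 25)**2 = 29**2 = 841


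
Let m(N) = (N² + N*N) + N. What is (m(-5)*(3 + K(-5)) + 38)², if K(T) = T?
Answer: 2704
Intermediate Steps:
m(N) = N + 2*N² (m(N) = (N² + N²) + N = 2*N² + N = N + 2*N²)
(m(-5)*(3 + K(-5)) + 38)² = ((-5*(1 + 2*(-5)))*(3 - 5) + 38)² = (-5*(1 - 10)*(-2) + 38)² = (-5*(-9)*(-2) + 38)² = (45*(-2) + 38)² = (-90 + 38)² = (-52)² = 2704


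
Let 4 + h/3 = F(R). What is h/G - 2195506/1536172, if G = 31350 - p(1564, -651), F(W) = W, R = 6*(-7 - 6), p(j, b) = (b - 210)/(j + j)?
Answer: -36080237004567/25107108374282 ≈ -1.4371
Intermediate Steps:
p(j, b) = (-210 + b)/(2*j) (p(j, b) = (-210 + b)/((2*j)) = (-210 + b)*(1/(2*j)) = (-210 + b)/(2*j))
R = -78 (R = 6*(-13) = -78)
h = -246 (h = -12 + 3*(-78) = -12 - 234 = -246)
G = 98063661/3128 (G = 31350 - (-210 - 651)/(2*1564) = 31350 - (-861)/(2*1564) = 31350 - 1*(-861/3128) = 31350 + 861/3128 = 98063661/3128 ≈ 31350.)
h/G - 2195506/1536172 = -246/98063661/3128 - 2195506/1536172 = -246*3128/98063661 - 2195506*1/1536172 = -256496/32687887 - 1097753/768086 = -36080237004567/25107108374282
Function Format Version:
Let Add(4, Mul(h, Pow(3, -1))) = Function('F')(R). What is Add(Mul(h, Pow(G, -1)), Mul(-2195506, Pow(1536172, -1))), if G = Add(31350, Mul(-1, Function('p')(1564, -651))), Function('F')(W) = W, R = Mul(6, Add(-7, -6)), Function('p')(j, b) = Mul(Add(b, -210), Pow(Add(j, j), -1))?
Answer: Rational(-36080237004567, 25107108374282) ≈ -1.4371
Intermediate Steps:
Function('p')(j, b) = Mul(Rational(1, 2), Pow(j, -1), Add(-210, b)) (Function('p')(j, b) = Mul(Add(-210, b), Pow(Mul(2, j), -1)) = Mul(Add(-210, b), Mul(Rational(1, 2), Pow(j, -1))) = Mul(Rational(1, 2), Pow(j, -1), Add(-210, b)))
R = -78 (R = Mul(6, -13) = -78)
h = -246 (h = Add(-12, Mul(3, -78)) = Add(-12, -234) = -246)
G = Rational(98063661, 3128) (G = Add(31350, Mul(-1, Mul(Rational(1, 2), Pow(1564, -1), Add(-210, -651)))) = Add(31350, Mul(-1, Mul(Rational(1, 2), Rational(1, 1564), -861))) = Add(31350, Mul(-1, Rational(-861, 3128))) = Add(31350, Rational(861, 3128)) = Rational(98063661, 3128) ≈ 31350.)
Add(Mul(h, Pow(G, -1)), Mul(-2195506, Pow(1536172, -1))) = Add(Mul(-246, Pow(Rational(98063661, 3128), -1)), Mul(-2195506, Pow(1536172, -1))) = Add(Mul(-246, Rational(3128, 98063661)), Mul(-2195506, Rational(1, 1536172))) = Add(Rational(-256496, 32687887), Rational(-1097753, 768086)) = Rational(-36080237004567, 25107108374282)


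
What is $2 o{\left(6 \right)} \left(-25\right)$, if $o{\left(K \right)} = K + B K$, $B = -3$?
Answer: $600$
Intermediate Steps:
$o{\left(K \right)} = - 2 K$ ($o{\left(K \right)} = K - 3 K = - 2 K$)
$2 o{\left(6 \right)} \left(-25\right) = 2 \left(-2\right) 6 \left(-25\right) = 2 \left(\left(-12\right) \left(-25\right)\right) = 2 \cdot 300 = 600$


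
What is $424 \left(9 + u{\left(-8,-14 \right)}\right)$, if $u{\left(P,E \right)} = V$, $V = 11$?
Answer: $8480$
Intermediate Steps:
$u{\left(P,E \right)} = 11$
$424 \left(9 + u{\left(-8,-14 \right)}\right) = 424 \left(9 + 11\right) = 424 \cdot 20 = 8480$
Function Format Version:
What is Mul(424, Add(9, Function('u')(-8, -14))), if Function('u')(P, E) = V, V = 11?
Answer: 8480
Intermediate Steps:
Function('u')(P, E) = 11
Mul(424, Add(9, Function('u')(-8, -14))) = Mul(424, Add(9, 11)) = Mul(424, 20) = 8480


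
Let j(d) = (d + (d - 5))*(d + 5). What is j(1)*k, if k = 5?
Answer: -90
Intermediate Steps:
j(d) = (-5 + 2*d)*(5 + d) (j(d) = (d + (-5 + d))*(5 + d) = (-5 + 2*d)*(5 + d))
j(1)*k = (-25 + 2*1² + 5*1)*5 = (-25 + 2*1 + 5)*5 = (-25 + 2 + 5)*5 = -18*5 = -90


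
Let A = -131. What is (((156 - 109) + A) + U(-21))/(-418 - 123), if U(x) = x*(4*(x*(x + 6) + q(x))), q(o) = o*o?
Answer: 63588/541 ≈ 117.54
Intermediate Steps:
q(o) = o²
U(x) = x*(4*x² + 4*x*(6 + x)) (U(x) = x*(4*(x*(x + 6) + x²)) = x*(4*(x*(6 + x) + x²)) = x*(4*(x² + x*(6 + x))) = x*(4*x² + 4*x*(6 + x)))
(((156 - 109) + A) + U(-21))/(-418 - 123) = (((156 - 109) - 131) + 8*(-21)²*(3 - 21))/(-418 - 123) = ((47 - 131) + 8*441*(-18))/(-541) = (-84 - 63504)*(-1/541) = -63588*(-1/541) = 63588/541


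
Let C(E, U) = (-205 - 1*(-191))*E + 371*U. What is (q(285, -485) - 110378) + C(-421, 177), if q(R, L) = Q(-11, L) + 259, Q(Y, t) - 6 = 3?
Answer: -38549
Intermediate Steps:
Q(Y, t) = 9 (Q(Y, t) = 6 + 3 = 9)
q(R, L) = 268 (q(R, L) = 9 + 259 = 268)
C(E, U) = -14*E + 371*U (C(E, U) = (-205 + 191)*E + 371*U = -14*E + 371*U)
(q(285, -485) - 110378) + C(-421, 177) = (268 - 110378) + (-14*(-421) + 371*177) = -110110 + (5894 + 65667) = -110110 + 71561 = -38549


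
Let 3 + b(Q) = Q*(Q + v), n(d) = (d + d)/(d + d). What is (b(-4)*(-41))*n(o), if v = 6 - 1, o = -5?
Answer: 287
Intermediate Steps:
v = 5
n(d) = 1 (n(d) = (2*d)/((2*d)) = (2*d)*(1/(2*d)) = 1)
b(Q) = -3 + Q*(5 + Q) (b(Q) = -3 + Q*(Q + 5) = -3 + Q*(5 + Q))
(b(-4)*(-41))*n(o) = ((-3 + (-4)² + 5*(-4))*(-41))*1 = ((-3 + 16 - 20)*(-41))*1 = -7*(-41)*1 = 287*1 = 287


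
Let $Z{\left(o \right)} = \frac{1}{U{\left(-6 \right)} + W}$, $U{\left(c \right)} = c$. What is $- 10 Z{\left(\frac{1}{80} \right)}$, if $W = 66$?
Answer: $- \frac{1}{6} \approx -0.16667$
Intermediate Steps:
$Z{\left(o \right)} = \frac{1}{60}$ ($Z{\left(o \right)} = \frac{1}{-6 + 66} = \frac{1}{60}$)
$- 10 Z{\left(\frac{1}{80} \right)} = \left(-10\right) \frac{1}{60} = - \frac{1}{6}$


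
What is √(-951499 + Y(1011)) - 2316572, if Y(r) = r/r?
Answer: -2316572 + 3*I*√105722 ≈ -2.3166e+6 + 975.45*I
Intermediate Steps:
Y(r) = 1
√(-951499 + Y(1011)) - 2316572 = √(-951499 + 1) - 2316572 = √(-951498) - 2316572 = 3*I*√105722 - 2316572 = -2316572 + 3*I*√105722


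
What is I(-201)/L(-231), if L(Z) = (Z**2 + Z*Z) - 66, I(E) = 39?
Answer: 13/35552 ≈ 0.00036566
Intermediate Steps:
L(Z) = -66 + 2*Z**2 (L(Z) = (Z**2 + Z**2) - 66 = 2*Z**2 - 66 = -66 + 2*Z**2)
I(-201)/L(-231) = 39/(-66 + 2*(-231)**2) = 39/(-66 + 2*53361) = 39/(-66 + 106722) = 39/106656 = 39*(1/106656) = 13/35552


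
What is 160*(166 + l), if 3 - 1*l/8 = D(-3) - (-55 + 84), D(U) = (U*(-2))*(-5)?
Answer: 105920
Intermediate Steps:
D(U) = 10*U (D(U) = -2*U*(-5) = 10*U)
l = 496 (l = 24 - 8*(10*(-3) - (-55 + 84)) = 24 - 8*(-30 - 1*29) = 24 - 8*(-30 - 29) = 24 - 8*(-59) = 24 + 472 = 496)
160*(166 + l) = 160*(166 + 496) = 160*662 = 105920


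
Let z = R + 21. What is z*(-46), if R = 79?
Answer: -4600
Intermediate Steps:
z = 100 (z = 79 + 21 = 100)
z*(-46) = 100*(-46) = -4600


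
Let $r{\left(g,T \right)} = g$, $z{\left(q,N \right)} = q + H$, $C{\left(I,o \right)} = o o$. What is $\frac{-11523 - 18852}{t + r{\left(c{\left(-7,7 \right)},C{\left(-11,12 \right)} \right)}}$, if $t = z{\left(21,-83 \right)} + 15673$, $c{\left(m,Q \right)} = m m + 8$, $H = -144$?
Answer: $- \frac{30375}{15607} \approx -1.9462$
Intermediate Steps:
$C{\left(I,o \right)} = o^{2}$
$c{\left(m,Q \right)} = 8 + m^{2}$ ($c{\left(m,Q \right)} = m^{2} + 8 = 8 + m^{2}$)
$z{\left(q,N \right)} = -144 + q$ ($z{\left(q,N \right)} = q - 144 = -144 + q$)
$t = 15550$ ($t = \left(-144 + 21\right) + 15673 = -123 + 15673 = 15550$)
$\frac{-11523 - 18852}{t + r{\left(c{\left(-7,7 \right)},C{\left(-11,12 \right)} \right)}} = \frac{-11523 - 18852}{15550 + \left(8 + \left(-7\right)^{2}\right)} = - \frac{30375}{15550 + \left(8 + 49\right)} = - \frac{30375}{15550 + 57} = - \frac{30375}{15607}$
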